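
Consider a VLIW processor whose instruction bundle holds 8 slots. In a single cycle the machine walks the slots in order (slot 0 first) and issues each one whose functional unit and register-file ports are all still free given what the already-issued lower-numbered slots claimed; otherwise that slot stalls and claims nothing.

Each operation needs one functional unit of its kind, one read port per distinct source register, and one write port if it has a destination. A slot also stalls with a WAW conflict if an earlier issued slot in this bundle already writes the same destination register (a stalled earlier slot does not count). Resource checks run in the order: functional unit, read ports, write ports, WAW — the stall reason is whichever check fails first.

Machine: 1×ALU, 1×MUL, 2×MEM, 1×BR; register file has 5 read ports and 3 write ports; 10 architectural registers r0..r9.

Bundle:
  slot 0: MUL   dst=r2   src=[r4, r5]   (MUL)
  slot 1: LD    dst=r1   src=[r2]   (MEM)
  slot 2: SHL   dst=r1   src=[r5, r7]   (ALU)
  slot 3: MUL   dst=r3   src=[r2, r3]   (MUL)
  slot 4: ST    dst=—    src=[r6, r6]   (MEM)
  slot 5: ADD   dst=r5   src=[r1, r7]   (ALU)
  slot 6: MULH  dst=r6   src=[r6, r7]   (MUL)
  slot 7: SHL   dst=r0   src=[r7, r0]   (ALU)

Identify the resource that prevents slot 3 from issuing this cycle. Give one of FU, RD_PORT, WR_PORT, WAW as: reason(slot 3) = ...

reason(slot 3) = FU

[0] MUL needs rd=2 wr=1: ok; after: ALU=1 MUL=0 MEM=2 BR=1, R=3, W=2
[1] MEM needs rd=1 wr=1: ok; after: ALU=1 MUL=0 MEM=1 BR=1, R=2, W=1
[2] ALU needs rd=2 wr=1: WAW; after: ALU=1 MUL=0 MEM=1 BR=1, R=2, W=1
[3] MUL needs rd=2 wr=1: FU; after: ALU=1 MUL=0 MEM=1 BR=1, R=2, W=1
[4] MEM needs rd=1 wr=0: ok; after: ALU=1 MUL=0 MEM=0 BR=1, R=1, W=1
[5] ALU needs rd=2 wr=1: RD_PORT; after: ALU=1 MUL=0 MEM=0 BR=1, R=1, W=1
[6] MUL needs rd=2 wr=1: FU; after: ALU=1 MUL=0 MEM=0 BR=1, R=1, W=1
[7] ALU needs rd=2 wr=1: RD_PORT; after: ALU=1 MUL=0 MEM=0 BR=1, R=1, W=1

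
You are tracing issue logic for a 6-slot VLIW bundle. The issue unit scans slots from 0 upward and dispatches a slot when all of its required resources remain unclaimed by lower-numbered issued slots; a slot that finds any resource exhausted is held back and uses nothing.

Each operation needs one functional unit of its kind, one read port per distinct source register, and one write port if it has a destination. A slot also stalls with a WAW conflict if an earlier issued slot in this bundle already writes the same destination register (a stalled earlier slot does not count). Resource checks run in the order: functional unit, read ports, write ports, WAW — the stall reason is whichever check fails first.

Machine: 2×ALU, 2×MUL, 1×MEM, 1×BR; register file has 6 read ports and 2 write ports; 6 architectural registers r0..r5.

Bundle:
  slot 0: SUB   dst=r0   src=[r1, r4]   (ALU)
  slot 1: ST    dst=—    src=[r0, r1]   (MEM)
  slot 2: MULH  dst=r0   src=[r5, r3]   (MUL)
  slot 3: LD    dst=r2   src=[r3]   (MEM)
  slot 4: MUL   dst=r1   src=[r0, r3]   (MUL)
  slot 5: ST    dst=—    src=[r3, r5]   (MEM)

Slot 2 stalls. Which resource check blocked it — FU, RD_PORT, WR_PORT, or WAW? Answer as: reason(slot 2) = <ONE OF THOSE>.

  0. ALU→r0 ⇒ go  {1A/2Mu/1Ld/1B | 4r 1w}
  1. MEM ⇒ go  {1A/2Mu/0Ld/1B | 2r 1w}
  2. MUL→r0 ⇒ no(WAW)  {1A/2Mu/0Ld/1B | 2r 1w}
  3. MEM→r2 ⇒ no(FU)  {1A/2Mu/0Ld/1B | 2r 1w}
  4. MUL→r1 ⇒ go  {1A/1Mu/0Ld/1B | 0r 0w}
  5. MEM ⇒ no(FU)  {1A/1Mu/0Ld/1B | 0r 0w}

reason(slot 2) = WAW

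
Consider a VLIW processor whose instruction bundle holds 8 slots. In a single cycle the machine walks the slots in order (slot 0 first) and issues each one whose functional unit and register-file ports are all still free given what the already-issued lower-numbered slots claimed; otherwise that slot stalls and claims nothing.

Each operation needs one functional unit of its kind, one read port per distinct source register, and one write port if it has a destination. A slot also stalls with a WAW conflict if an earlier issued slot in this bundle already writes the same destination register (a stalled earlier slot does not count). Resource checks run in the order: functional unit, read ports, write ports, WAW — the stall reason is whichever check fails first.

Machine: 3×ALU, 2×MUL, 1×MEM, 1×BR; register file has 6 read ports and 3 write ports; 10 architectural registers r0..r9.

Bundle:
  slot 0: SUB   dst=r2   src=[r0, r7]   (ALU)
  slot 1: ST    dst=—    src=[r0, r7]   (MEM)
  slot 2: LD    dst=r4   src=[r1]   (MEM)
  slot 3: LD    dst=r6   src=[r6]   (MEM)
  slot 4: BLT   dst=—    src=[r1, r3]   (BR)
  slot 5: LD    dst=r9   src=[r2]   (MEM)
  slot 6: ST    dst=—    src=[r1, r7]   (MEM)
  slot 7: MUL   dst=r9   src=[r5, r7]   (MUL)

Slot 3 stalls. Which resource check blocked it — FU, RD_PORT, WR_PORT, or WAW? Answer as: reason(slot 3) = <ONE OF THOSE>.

#0 ALU src=r0,r7 dispatched  <A:2 Mu:2 Ld:1 B:1 rd:4 wr:2>
#1 MEM src=r0,r7 dispatched  <A:2 Mu:2 Ld:0 B:1 rd:2 wr:2>
#2 MEM src=r1 held:FU  <A:2 Mu:2 Ld:0 B:1 rd:2 wr:2>
#3 MEM src=r6 held:FU  <A:2 Mu:2 Ld:0 B:1 rd:2 wr:2>
#4 BR src=r1,r3 dispatched  <A:2 Mu:2 Ld:0 B:0 rd:0 wr:2>
#5 MEM src=r2 held:FU  <A:2 Mu:2 Ld:0 B:0 rd:0 wr:2>
#6 MEM src=r1,r7 held:FU  <A:2 Mu:2 Ld:0 B:0 rd:0 wr:2>
#7 MUL src=r5,r7 held:RD_PORT  <A:2 Mu:2 Ld:0 B:0 rd:0 wr:2>

reason(slot 3) = FU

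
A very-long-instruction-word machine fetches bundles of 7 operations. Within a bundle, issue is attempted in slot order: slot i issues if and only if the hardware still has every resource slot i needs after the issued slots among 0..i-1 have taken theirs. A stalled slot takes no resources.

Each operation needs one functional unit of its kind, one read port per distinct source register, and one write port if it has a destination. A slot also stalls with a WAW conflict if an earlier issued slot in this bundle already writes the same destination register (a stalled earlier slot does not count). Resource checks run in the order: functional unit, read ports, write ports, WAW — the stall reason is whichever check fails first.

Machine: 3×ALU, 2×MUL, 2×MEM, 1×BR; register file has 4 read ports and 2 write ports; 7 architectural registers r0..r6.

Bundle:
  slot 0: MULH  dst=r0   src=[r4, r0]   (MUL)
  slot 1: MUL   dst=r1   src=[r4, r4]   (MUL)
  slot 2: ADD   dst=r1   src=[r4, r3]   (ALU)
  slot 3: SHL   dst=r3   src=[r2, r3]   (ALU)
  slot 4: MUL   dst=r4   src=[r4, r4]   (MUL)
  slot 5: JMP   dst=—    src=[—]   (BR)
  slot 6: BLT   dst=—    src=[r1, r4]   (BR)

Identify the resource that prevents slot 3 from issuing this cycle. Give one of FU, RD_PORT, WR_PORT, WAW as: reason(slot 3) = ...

reason(slot 3) = RD_PORT

slot 0 (MUL): ISSUE — free A3,Mu1,Ld2,B1 rp2 wp1
slot 1 (MUL): ISSUE — free A3,Mu0,Ld2,B1 rp1 wp0
slot 2 (ALU): stall RD_PORT — free A3,Mu0,Ld2,B1 rp1 wp0
slot 3 (ALU): stall RD_PORT — free A3,Mu0,Ld2,B1 rp1 wp0
slot 4 (MUL): stall FU — free A3,Mu0,Ld2,B1 rp1 wp0
slot 5 (BR): ISSUE — free A3,Mu0,Ld2,B0 rp1 wp0
slot 6 (BR): stall FU — free A3,Mu0,Ld2,B0 rp1 wp0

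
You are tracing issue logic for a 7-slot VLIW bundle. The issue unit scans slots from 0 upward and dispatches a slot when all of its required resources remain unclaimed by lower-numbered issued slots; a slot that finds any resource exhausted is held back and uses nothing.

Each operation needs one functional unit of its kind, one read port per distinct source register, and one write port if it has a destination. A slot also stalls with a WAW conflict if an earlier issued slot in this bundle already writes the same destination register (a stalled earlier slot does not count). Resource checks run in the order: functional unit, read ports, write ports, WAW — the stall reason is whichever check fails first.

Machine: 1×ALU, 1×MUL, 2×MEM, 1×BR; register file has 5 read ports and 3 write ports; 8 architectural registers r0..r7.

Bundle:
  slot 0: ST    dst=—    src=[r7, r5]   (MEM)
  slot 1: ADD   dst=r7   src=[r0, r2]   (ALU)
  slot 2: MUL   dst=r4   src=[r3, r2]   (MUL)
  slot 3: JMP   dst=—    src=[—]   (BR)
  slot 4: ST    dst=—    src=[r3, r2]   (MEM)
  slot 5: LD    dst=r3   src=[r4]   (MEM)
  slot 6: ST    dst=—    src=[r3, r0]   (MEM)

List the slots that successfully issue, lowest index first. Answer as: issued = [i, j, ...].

slot 0 (MEM): ISSUE — free A1,Mu1,Ld1,B1 rp3 wp3
slot 1 (ALU): ISSUE — free A0,Mu1,Ld1,B1 rp1 wp2
slot 2 (MUL): stall RD_PORT — free A0,Mu1,Ld1,B1 rp1 wp2
slot 3 (BR): ISSUE — free A0,Mu1,Ld1,B0 rp1 wp2
slot 4 (MEM): stall RD_PORT — free A0,Mu1,Ld1,B0 rp1 wp2
slot 5 (MEM): ISSUE — free A0,Mu1,Ld0,B0 rp0 wp1
slot 6 (MEM): stall FU — free A0,Mu1,Ld0,B0 rp0 wp1

issued = [0, 1, 3, 5]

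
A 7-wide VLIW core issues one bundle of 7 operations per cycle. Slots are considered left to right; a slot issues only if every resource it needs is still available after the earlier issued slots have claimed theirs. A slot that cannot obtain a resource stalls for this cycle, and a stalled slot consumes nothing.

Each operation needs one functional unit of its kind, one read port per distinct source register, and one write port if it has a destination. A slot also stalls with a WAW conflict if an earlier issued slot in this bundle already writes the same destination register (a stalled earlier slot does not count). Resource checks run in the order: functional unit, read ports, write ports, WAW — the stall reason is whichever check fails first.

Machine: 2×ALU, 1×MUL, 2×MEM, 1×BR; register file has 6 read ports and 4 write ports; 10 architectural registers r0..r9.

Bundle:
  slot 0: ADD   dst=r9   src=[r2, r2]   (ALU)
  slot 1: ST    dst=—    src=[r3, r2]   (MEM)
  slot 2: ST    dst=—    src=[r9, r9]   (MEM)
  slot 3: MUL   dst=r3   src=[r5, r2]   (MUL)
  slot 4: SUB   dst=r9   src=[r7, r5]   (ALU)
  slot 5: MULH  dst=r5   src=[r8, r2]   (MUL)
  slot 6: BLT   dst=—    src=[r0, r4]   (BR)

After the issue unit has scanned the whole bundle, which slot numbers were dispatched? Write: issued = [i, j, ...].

issued = [0, 1, 2, 3]

[0] ALU needs rd=1 wr=1: ok; after: ALU=1 MUL=1 MEM=2 BR=1, R=5, W=3
[1] MEM needs rd=2 wr=0: ok; after: ALU=1 MUL=1 MEM=1 BR=1, R=3, W=3
[2] MEM needs rd=1 wr=0: ok; after: ALU=1 MUL=1 MEM=0 BR=1, R=2, W=3
[3] MUL needs rd=2 wr=1: ok; after: ALU=1 MUL=0 MEM=0 BR=1, R=0, W=2
[4] ALU needs rd=2 wr=1: RD_PORT; after: ALU=1 MUL=0 MEM=0 BR=1, R=0, W=2
[5] MUL needs rd=2 wr=1: FU; after: ALU=1 MUL=0 MEM=0 BR=1, R=0, W=2
[6] BR needs rd=2 wr=0: RD_PORT; after: ALU=1 MUL=0 MEM=0 BR=1, R=0, W=2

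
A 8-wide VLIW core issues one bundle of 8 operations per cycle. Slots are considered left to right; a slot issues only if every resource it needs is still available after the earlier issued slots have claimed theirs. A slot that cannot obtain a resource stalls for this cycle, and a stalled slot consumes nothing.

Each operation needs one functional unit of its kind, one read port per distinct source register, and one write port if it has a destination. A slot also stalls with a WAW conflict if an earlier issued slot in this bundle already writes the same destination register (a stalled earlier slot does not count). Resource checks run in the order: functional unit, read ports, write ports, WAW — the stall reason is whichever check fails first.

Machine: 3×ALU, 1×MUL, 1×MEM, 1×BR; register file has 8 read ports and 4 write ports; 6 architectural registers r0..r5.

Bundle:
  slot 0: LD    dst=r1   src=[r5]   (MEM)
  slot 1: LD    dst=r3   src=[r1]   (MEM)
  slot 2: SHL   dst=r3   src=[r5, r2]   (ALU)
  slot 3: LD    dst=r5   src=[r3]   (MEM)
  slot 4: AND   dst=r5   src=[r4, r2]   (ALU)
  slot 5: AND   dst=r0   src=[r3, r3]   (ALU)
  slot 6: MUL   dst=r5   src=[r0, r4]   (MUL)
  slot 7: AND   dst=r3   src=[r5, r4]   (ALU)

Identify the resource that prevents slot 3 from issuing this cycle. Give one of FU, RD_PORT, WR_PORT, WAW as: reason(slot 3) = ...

slot 0 (MEM): ISSUE — free A3,Mu1,Ld0,B1 rp7 wp3
slot 1 (MEM): stall FU — free A3,Mu1,Ld0,B1 rp7 wp3
slot 2 (ALU): ISSUE — free A2,Mu1,Ld0,B1 rp5 wp2
slot 3 (MEM): stall FU — free A2,Mu1,Ld0,B1 rp5 wp2
slot 4 (ALU): ISSUE — free A1,Mu1,Ld0,B1 rp3 wp1
slot 5 (ALU): ISSUE — free A0,Mu1,Ld0,B1 rp2 wp0
slot 6 (MUL): stall WR_PORT — free A0,Mu1,Ld0,B1 rp2 wp0
slot 7 (ALU): stall FU — free A0,Mu1,Ld0,B1 rp2 wp0

reason(slot 3) = FU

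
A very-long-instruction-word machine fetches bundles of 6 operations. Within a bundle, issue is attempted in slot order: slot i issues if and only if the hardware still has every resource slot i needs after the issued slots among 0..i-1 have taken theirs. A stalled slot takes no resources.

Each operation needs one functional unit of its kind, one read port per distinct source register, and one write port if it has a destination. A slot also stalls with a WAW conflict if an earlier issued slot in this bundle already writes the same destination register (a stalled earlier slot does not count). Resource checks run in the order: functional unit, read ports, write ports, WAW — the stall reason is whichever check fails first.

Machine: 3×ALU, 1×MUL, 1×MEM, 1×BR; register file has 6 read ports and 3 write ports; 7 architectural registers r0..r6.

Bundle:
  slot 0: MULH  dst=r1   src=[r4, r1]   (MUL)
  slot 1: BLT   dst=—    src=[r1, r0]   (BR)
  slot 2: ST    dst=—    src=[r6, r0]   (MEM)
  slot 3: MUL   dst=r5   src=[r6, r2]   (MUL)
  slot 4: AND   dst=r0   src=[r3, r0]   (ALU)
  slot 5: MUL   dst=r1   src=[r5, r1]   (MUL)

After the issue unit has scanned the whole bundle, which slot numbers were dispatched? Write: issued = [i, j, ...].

issued = [0, 1, 2]

#0 MUL src=r4,r1 dispatched  <A:3 Mu:0 Ld:1 B:1 rd:4 wr:2>
#1 BR src=r1,r0 dispatched  <A:3 Mu:0 Ld:1 B:0 rd:2 wr:2>
#2 MEM src=r6,r0 dispatched  <A:3 Mu:0 Ld:0 B:0 rd:0 wr:2>
#3 MUL src=r6,r2 held:FU  <A:3 Mu:0 Ld:0 B:0 rd:0 wr:2>
#4 ALU src=r3,r0 held:RD_PORT  <A:3 Mu:0 Ld:0 B:0 rd:0 wr:2>
#5 MUL src=r5,r1 held:FU  <A:3 Mu:0 Ld:0 B:0 rd:0 wr:2>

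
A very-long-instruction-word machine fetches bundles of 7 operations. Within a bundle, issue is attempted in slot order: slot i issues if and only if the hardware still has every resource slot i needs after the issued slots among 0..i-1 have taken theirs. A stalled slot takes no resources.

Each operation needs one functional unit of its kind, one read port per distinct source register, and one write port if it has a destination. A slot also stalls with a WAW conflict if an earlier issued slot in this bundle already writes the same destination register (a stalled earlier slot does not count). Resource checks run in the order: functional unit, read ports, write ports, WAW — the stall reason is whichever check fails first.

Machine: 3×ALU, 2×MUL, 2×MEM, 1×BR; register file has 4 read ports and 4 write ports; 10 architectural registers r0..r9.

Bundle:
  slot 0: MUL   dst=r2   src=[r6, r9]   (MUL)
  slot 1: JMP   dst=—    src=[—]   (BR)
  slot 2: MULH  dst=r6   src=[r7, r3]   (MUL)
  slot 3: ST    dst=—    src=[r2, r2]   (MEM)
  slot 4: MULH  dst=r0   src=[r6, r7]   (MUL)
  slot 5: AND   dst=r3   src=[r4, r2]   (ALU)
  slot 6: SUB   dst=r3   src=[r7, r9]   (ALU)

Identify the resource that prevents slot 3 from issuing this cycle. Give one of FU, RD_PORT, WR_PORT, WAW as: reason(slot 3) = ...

#0 MUL src=r6,r9 dispatched  <A:3 Mu:1 Ld:2 B:1 rd:2 wr:3>
#1 BR src=- dispatched  <A:3 Mu:1 Ld:2 B:0 rd:2 wr:3>
#2 MUL src=r7,r3 dispatched  <A:3 Mu:0 Ld:2 B:0 rd:0 wr:2>
#3 MEM src=r2,r2 held:RD_PORT  <A:3 Mu:0 Ld:2 B:0 rd:0 wr:2>
#4 MUL src=r6,r7 held:FU  <A:3 Mu:0 Ld:2 B:0 rd:0 wr:2>
#5 ALU src=r4,r2 held:RD_PORT  <A:3 Mu:0 Ld:2 B:0 rd:0 wr:2>
#6 ALU src=r7,r9 held:RD_PORT  <A:3 Mu:0 Ld:2 B:0 rd:0 wr:2>

reason(slot 3) = RD_PORT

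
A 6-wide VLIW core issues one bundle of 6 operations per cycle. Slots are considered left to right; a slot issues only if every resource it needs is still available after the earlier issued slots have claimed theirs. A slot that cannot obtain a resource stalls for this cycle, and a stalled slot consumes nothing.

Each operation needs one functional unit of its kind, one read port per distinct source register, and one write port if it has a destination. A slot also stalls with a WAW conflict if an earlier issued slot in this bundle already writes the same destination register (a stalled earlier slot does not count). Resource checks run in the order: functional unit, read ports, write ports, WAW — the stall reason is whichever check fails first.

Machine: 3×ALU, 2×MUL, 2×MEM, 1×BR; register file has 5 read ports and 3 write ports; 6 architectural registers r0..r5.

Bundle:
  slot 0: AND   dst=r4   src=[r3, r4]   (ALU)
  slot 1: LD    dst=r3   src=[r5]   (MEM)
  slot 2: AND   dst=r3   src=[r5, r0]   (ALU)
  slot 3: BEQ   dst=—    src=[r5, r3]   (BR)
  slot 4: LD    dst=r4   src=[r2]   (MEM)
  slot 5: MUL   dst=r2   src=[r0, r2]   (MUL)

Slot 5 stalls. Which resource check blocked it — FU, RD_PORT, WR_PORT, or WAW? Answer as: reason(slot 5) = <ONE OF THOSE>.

#0 ALU src=r3,r4 dispatched  <A:2 Mu:2 Ld:2 B:1 rd:3 wr:2>
#1 MEM src=r5 dispatched  <A:2 Mu:2 Ld:1 B:1 rd:2 wr:1>
#2 ALU src=r5,r0 held:WAW  <A:2 Mu:2 Ld:1 B:1 rd:2 wr:1>
#3 BR src=r5,r3 dispatched  <A:2 Mu:2 Ld:1 B:0 rd:0 wr:1>
#4 MEM src=r2 held:RD_PORT  <A:2 Mu:2 Ld:1 B:0 rd:0 wr:1>
#5 MUL src=r0,r2 held:RD_PORT  <A:2 Mu:2 Ld:1 B:0 rd:0 wr:1>

reason(slot 5) = RD_PORT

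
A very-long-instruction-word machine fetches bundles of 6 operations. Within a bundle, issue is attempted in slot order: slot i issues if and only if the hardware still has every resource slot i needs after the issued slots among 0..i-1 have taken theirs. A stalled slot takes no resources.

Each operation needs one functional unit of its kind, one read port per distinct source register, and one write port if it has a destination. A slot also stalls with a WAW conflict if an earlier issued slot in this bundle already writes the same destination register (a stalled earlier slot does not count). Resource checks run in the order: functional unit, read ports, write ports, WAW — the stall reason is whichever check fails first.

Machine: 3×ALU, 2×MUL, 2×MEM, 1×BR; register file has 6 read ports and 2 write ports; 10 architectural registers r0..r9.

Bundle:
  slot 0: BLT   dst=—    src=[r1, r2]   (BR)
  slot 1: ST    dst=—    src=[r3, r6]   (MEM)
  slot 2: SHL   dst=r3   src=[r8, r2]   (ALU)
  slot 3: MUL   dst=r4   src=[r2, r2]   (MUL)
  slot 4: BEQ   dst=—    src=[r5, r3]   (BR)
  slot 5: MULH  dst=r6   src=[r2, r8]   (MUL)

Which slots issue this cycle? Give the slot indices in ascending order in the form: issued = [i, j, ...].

issued = [0, 1, 2]

#0 BR src=r1,r2 dispatched  <A:3 Mu:2 Ld:2 B:0 rd:4 wr:2>
#1 MEM src=r3,r6 dispatched  <A:3 Mu:2 Ld:1 B:0 rd:2 wr:2>
#2 ALU src=r8,r2 dispatched  <A:2 Mu:2 Ld:1 B:0 rd:0 wr:1>
#3 MUL src=r2,r2 held:RD_PORT  <A:2 Mu:2 Ld:1 B:0 rd:0 wr:1>
#4 BR src=r5,r3 held:FU  <A:2 Mu:2 Ld:1 B:0 rd:0 wr:1>
#5 MUL src=r2,r8 held:RD_PORT  <A:2 Mu:2 Ld:1 B:0 rd:0 wr:1>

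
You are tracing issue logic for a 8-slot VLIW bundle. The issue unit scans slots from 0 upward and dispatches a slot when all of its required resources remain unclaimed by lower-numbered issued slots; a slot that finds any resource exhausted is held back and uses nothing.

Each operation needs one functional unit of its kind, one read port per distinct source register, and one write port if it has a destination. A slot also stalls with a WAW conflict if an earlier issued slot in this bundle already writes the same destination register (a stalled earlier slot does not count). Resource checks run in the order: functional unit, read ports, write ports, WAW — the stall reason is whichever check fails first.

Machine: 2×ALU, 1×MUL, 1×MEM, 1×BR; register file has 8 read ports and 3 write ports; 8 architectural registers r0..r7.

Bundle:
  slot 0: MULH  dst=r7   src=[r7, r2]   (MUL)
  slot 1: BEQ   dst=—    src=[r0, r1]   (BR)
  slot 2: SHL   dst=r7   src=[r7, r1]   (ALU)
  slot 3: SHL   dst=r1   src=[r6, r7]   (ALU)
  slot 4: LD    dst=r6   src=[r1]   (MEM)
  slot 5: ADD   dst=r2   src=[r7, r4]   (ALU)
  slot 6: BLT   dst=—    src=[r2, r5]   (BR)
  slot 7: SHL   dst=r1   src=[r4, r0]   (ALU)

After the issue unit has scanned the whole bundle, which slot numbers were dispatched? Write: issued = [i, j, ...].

[0] MUL needs rd=2 wr=1: ok; after: ALU=2 MUL=0 MEM=1 BR=1, R=6, W=2
[1] BR needs rd=2 wr=0: ok; after: ALU=2 MUL=0 MEM=1 BR=0, R=4, W=2
[2] ALU needs rd=2 wr=1: WAW; after: ALU=2 MUL=0 MEM=1 BR=0, R=4, W=2
[3] ALU needs rd=2 wr=1: ok; after: ALU=1 MUL=0 MEM=1 BR=0, R=2, W=1
[4] MEM needs rd=1 wr=1: ok; after: ALU=1 MUL=0 MEM=0 BR=0, R=1, W=0
[5] ALU needs rd=2 wr=1: RD_PORT; after: ALU=1 MUL=0 MEM=0 BR=0, R=1, W=0
[6] BR needs rd=2 wr=0: FU; after: ALU=1 MUL=0 MEM=0 BR=0, R=1, W=0
[7] ALU needs rd=2 wr=1: RD_PORT; after: ALU=1 MUL=0 MEM=0 BR=0, R=1, W=0

issued = [0, 1, 3, 4]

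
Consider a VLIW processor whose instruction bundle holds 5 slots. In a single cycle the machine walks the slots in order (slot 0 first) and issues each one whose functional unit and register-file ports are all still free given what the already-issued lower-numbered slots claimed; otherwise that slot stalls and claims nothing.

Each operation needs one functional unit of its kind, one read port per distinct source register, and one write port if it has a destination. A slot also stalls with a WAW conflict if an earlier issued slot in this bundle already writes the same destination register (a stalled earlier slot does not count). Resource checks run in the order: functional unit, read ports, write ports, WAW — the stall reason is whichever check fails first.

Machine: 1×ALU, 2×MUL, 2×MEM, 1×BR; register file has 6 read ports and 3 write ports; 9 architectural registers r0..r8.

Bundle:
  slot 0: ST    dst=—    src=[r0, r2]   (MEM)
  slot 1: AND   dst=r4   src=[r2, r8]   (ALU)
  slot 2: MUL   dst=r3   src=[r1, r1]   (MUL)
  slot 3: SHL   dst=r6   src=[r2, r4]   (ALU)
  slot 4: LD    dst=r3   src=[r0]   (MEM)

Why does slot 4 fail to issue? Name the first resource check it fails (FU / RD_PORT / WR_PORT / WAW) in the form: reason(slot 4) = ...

reason(slot 4) = WAW

  0. MEM ⇒ go  {1A/2Mu/1Ld/1B | 4r 3w}
  1. ALU→r4 ⇒ go  {0A/2Mu/1Ld/1B | 2r 2w}
  2. MUL→r3 ⇒ go  {0A/1Mu/1Ld/1B | 1r 1w}
  3. ALU→r6 ⇒ no(FU)  {0A/1Mu/1Ld/1B | 1r 1w}
  4. MEM→r3 ⇒ no(WAW)  {0A/1Mu/1Ld/1B | 1r 1w}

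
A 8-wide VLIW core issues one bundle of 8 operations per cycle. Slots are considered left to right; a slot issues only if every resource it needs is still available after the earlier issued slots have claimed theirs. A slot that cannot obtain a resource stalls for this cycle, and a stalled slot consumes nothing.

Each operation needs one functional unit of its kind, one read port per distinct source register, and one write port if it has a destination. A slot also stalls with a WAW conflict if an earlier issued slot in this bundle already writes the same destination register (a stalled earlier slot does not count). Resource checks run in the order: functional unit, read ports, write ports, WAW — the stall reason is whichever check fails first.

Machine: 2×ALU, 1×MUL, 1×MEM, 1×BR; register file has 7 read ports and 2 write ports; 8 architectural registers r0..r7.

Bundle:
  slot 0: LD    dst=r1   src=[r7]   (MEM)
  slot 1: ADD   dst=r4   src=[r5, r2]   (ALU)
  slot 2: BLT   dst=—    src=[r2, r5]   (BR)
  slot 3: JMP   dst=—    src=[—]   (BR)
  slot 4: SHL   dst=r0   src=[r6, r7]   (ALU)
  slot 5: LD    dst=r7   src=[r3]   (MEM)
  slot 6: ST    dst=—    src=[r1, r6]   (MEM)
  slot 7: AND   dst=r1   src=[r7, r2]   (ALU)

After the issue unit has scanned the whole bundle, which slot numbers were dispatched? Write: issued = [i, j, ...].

(0) want 1×MEM +1rd +1wr — yes → AL2|MU1|ME0|BR1|rd6|wr1
(1) want 1×ALU +2rd +1wr — yes → AL1|MU1|ME0|BR1|rd4|wr0
(2) want 1×BR +2rd +0wr — yes → AL1|MU1|ME0|BR0|rd2|wr0
(3) want 1×BR +0rd +0wr — FU → AL1|MU1|ME0|BR0|rd2|wr0
(4) want 1×ALU +2rd +1wr — WR_PORT → AL1|MU1|ME0|BR0|rd2|wr0
(5) want 1×MEM +1rd +1wr — FU → AL1|MU1|ME0|BR0|rd2|wr0
(6) want 1×MEM +2rd +0wr — FU → AL1|MU1|ME0|BR0|rd2|wr0
(7) want 1×ALU +2rd +1wr — WR_PORT → AL1|MU1|ME0|BR0|rd2|wr0

issued = [0, 1, 2]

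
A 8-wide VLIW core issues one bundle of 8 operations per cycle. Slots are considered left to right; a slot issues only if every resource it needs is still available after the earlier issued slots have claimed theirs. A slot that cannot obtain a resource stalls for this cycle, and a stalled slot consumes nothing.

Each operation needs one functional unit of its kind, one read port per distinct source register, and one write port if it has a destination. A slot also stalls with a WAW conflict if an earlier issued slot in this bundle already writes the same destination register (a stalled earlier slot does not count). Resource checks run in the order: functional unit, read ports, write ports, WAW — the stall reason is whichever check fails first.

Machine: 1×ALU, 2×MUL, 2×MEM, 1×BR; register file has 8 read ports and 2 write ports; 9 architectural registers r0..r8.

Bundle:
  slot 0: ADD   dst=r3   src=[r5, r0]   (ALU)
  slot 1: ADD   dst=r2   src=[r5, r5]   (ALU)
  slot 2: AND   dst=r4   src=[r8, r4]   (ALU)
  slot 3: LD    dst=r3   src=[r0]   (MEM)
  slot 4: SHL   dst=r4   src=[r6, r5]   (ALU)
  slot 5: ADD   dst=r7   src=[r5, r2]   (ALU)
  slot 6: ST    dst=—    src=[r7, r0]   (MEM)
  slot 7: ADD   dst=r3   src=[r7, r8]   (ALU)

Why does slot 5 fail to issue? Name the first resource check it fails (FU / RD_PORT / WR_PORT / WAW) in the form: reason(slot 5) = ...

(0) want 1×ALU +2rd +1wr — yes → AL0|MU2|ME2|BR1|rd6|wr1
(1) want 1×ALU +1rd +1wr — FU → AL0|MU2|ME2|BR1|rd6|wr1
(2) want 1×ALU +2rd +1wr — FU → AL0|MU2|ME2|BR1|rd6|wr1
(3) want 1×MEM +1rd +1wr — WAW → AL0|MU2|ME2|BR1|rd6|wr1
(4) want 1×ALU +2rd +1wr — FU → AL0|MU2|ME2|BR1|rd6|wr1
(5) want 1×ALU +2rd +1wr — FU → AL0|MU2|ME2|BR1|rd6|wr1
(6) want 1×MEM +2rd +0wr — yes → AL0|MU2|ME1|BR1|rd4|wr1
(7) want 1×ALU +2rd +1wr — FU → AL0|MU2|ME1|BR1|rd4|wr1

reason(slot 5) = FU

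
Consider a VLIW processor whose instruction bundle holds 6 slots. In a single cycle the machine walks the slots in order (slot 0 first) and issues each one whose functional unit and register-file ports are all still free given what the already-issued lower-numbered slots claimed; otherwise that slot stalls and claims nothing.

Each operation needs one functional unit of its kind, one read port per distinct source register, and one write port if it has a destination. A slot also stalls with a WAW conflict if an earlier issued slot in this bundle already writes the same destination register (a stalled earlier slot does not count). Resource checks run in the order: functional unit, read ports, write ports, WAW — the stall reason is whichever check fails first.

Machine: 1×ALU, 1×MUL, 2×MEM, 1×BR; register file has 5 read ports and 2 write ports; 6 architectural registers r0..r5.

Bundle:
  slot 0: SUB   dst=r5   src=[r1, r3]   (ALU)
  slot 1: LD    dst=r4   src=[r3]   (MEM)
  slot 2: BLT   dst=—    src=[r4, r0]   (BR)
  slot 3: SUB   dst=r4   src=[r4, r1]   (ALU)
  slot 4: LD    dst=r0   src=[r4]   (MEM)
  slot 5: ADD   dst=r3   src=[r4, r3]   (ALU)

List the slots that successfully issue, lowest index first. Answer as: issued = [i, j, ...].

#0 ALU src=r1,r3 dispatched  <A:0 Mu:1 Ld:2 B:1 rd:3 wr:1>
#1 MEM src=r3 dispatched  <A:0 Mu:1 Ld:1 B:1 rd:2 wr:0>
#2 BR src=r4,r0 dispatched  <A:0 Mu:1 Ld:1 B:0 rd:0 wr:0>
#3 ALU src=r4,r1 held:FU  <A:0 Mu:1 Ld:1 B:0 rd:0 wr:0>
#4 MEM src=r4 held:RD_PORT  <A:0 Mu:1 Ld:1 B:0 rd:0 wr:0>
#5 ALU src=r4,r3 held:FU  <A:0 Mu:1 Ld:1 B:0 rd:0 wr:0>

issued = [0, 1, 2]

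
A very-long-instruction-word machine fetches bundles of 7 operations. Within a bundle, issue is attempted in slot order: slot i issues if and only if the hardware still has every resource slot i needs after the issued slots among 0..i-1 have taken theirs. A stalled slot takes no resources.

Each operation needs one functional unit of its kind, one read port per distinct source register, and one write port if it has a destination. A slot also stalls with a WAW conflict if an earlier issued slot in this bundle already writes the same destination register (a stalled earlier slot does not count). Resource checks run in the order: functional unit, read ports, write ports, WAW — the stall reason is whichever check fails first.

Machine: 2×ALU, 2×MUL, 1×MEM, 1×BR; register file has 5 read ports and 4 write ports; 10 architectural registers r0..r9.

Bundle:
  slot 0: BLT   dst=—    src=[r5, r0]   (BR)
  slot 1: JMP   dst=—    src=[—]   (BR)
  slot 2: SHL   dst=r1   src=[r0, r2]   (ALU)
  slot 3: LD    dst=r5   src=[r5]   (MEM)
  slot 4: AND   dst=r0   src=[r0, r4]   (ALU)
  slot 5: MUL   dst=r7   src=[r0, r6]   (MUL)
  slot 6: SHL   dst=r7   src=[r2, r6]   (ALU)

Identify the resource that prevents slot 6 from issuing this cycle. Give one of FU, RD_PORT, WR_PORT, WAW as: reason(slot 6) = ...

slot 0 (BR): ISSUE — free A2,Mu2,Ld1,B0 rp3 wp4
slot 1 (BR): stall FU — free A2,Mu2,Ld1,B0 rp3 wp4
slot 2 (ALU): ISSUE — free A1,Mu2,Ld1,B0 rp1 wp3
slot 3 (MEM): ISSUE — free A1,Mu2,Ld0,B0 rp0 wp2
slot 4 (ALU): stall RD_PORT — free A1,Mu2,Ld0,B0 rp0 wp2
slot 5 (MUL): stall RD_PORT — free A1,Mu2,Ld0,B0 rp0 wp2
slot 6 (ALU): stall RD_PORT — free A1,Mu2,Ld0,B0 rp0 wp2

reason(slot 6) = RD_PORT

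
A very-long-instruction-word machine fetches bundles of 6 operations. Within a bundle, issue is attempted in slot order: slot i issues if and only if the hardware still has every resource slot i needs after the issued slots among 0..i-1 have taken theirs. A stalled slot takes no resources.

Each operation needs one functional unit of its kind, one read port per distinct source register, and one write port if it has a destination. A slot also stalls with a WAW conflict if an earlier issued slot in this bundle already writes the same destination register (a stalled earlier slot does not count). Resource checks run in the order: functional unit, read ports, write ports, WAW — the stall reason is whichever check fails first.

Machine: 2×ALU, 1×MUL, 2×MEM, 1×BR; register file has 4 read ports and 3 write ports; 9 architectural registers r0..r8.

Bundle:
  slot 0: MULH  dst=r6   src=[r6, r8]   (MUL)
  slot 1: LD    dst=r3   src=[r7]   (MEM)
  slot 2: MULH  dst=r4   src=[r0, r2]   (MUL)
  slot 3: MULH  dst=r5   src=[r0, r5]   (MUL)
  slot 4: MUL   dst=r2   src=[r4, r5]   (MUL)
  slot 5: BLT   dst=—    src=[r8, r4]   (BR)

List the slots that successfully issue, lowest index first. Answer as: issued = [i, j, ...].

issued = [0, 1]

[0] MUL needs rd=2 wr=1: ok; after: ALU=2 MUL=0 MEM=2 BR=1, R=2, W=2
[1] MEM needs rd=1 wr=1: ok; after: ALU=2 MUL=0 MEM=1 BR=1, R=1, W=1
[2] MUL needs rd=2 wr=1: FU; after: ALU=2 MUL=0 MEM=1 BR=1, R=1, W=1
[3] MUL needs rd=2 wr=1: FU; after: ALU=2 MUL=0 MEM=1 BR=1, R=1, W=1
[4] MUL needs rd=2 wr=1: FU; after: ALU=2 MUL=0 MEM=1 BR=1, R=1, W=1
[5] BR needs rd=2 wr=0: RD_PORT; after: ALU=2 MUL=0 MEM=1 BR=1, R=1, W=1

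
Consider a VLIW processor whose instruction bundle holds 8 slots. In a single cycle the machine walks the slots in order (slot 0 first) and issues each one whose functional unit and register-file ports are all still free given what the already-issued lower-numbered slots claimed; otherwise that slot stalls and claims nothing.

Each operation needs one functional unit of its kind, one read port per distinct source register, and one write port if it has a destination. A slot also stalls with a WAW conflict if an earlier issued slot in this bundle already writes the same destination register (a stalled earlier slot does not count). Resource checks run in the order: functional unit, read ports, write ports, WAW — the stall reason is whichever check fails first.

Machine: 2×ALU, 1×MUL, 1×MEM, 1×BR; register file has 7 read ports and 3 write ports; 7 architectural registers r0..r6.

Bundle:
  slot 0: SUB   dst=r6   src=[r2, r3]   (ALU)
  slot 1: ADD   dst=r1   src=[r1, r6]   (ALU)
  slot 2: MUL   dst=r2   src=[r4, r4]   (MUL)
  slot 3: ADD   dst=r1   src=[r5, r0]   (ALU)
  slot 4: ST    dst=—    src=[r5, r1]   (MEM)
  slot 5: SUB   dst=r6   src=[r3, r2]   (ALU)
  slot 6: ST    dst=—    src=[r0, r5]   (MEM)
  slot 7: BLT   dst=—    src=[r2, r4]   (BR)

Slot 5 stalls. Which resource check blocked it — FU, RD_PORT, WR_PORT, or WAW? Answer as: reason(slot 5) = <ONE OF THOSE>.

reason(slot 5) = FU

#0 ALU src=r2,r3 dispatched  <A:1 Mu:1 Ld:1 B:1 rd:5 wr:2>
#1 ALU src=r1,r6 dispatched  <A:0 Mu:1 Ld:1 B:1 rd:3 wr:1>
#2 MUL src=r4,r4 dispatched  <A:0 Mu:0 Ld:1 B:1 rd:2 wr:0>
#3 ALU src=r5,r0 held:FU  <A:0 Mu:0 Ld:1 B:1 rd:2 wr:0>
#4 MEM src=r5,r1 dispatched  <A:0 Mu:0 Ld:0 B:1 rd:0 wr:0>
#5 ALU src=r3,r2 held:FU  <A:0 Mu:0 Ld:0 B:1 rd:0 wr:0>
#6 MEM src=r0,r5 held:FU  <A:0 Mu:0 Ld:0 B:1 rd:0 wr:0>
#7 BR src=r2,r4 held:RD_PORT  <A:0 Mu:0 Ld:0 B:1 rd:0 wr:0>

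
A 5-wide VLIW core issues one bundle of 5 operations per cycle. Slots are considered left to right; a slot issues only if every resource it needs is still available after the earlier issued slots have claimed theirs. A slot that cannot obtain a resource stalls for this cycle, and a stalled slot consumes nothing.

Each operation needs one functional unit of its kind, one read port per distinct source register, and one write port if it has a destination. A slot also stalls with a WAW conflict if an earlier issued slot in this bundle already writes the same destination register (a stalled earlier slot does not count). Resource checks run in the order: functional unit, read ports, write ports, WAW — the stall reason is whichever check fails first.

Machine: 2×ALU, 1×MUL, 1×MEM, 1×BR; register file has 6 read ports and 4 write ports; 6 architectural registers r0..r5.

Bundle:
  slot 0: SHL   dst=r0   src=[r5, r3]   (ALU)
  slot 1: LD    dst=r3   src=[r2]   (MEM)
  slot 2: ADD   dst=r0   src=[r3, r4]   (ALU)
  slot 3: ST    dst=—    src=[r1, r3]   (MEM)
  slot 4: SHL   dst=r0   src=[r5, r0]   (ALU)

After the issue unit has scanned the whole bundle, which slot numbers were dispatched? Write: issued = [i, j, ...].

(0) want 1×ALU +2rd +1wr — yes → AL1|MU1|ME1|BR1|rd4|wr3
(1) want 1×MEM +1rd +1wr — yes → AL1|MU1|ME0|BR1|rd3|wr2
(2) want 1×ALU +2rd +1wr — WAW → AL1|MU1|ME0|BR1|rd3|wr2
(3) want 1×MEM +2rd +0wr — FU → AL1|MU1|ME0|BR1|rd3|wr2
(4) want 1×ALU +2rd +1wr — WAW → AL1|MU1|ME0|BR1|rd3|wr2

issued = [0, 1]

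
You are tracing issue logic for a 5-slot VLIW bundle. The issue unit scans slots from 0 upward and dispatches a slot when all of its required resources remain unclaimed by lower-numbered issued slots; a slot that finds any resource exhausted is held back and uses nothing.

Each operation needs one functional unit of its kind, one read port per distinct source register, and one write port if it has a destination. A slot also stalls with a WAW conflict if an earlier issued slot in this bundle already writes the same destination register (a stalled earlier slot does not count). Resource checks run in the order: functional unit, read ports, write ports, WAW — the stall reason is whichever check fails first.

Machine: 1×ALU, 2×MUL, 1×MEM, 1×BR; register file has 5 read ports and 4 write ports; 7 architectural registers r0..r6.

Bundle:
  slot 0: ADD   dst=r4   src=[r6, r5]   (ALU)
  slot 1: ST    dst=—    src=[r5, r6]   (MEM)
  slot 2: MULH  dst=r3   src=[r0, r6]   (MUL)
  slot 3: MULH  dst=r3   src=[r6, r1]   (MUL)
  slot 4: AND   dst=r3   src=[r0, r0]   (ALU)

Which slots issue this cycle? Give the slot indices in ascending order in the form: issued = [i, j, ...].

issued = [0, 1]

[0] ALU needs rd=2 wr=1: ok; after: ALU=0 MUL=2 MEM=1 BR=1, R=3, W=3
[1] MEM needs rd=2 wr=0: ok; after: ALU=0 MUL=2 MEM=0 BR=1, R=1, W=3
[2] MUL needs rd=2 wr=1: RD_PORT; after: ALU=0 MUL=2 MEM=0 BR=1, R=1, W=3
[3] MUL needs rd=2 wr=1: RD_PORT; after: ALU=0 MUL=2 MEM=0 BR=1, R=1, W=3
[4] ALU needs rd=1 wr=1: FU; after: ALU=0 MUL=2 MEM=0 BR=1, R=1, W=3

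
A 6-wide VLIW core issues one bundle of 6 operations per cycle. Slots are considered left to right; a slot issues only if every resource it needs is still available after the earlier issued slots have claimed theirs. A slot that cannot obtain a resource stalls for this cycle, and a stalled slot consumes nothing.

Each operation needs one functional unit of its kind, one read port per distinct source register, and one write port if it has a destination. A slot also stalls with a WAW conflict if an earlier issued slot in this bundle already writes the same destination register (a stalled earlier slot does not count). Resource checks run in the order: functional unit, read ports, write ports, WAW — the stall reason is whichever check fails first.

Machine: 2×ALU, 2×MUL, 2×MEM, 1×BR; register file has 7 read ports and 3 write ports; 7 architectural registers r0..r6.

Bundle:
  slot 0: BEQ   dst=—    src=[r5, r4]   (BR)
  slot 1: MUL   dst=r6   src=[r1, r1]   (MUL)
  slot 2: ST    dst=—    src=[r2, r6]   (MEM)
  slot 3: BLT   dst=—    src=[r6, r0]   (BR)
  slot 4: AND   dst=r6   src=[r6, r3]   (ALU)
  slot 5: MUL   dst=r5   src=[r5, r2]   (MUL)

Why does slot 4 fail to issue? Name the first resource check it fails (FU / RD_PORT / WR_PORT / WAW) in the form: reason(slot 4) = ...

reason(slot 4) = WAW

  0. BR ⇒ go  {2A/2Mu/2Ld/0B | 5r 3w}
  1. MUL→r6 ⇒ go  {2A/1Mu/2Ld/0B | 4r 2w}
  2. MEM ⇒ go  {2A/1Mu/1Ld/0B | 2r 2w}
  3. BR ⇒ no(FU)  {2A/1Mu/1Ld/0B | 2r 2w}
  4. ALU→r6 ⇒ no(WAW)  {2A/1Mu/1Ld/0B | 2r 2w}
  5. MUL→r5 ⇒ go  {2A/0Mu/1Ld/0B | 0r 1w}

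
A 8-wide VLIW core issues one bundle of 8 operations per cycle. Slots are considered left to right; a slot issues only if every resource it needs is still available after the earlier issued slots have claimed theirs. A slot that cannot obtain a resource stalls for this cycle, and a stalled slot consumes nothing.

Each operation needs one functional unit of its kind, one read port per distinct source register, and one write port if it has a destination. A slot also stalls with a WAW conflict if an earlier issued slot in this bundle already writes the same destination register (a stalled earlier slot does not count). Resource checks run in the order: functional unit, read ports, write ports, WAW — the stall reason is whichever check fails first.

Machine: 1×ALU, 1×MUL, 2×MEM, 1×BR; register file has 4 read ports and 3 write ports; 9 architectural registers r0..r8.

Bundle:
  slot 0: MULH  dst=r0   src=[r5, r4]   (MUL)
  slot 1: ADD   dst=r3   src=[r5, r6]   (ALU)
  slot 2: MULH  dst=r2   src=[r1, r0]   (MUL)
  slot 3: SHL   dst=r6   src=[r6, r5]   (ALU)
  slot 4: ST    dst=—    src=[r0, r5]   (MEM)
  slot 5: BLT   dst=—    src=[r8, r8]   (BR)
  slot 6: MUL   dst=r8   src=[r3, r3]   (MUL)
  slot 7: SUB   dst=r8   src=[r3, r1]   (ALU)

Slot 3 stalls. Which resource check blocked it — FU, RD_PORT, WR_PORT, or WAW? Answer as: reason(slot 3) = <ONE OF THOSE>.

reason(slot 3) = FU

(0) want 1×MUL +2rd +1wr — yes → AL1|MU0|ME2|BR1|rd2|wr2
(1) want 1×ALU +2rd +1wr — yes → AL0|MU0|ME2|BR1|rd0|wr1
(2) want 1×MUL +2rd +1wr — FU → AL0|MU0|ME2|BR1|rd0|wr1
(3) want 1×ALU +2rd +1wr — FU → AL0|MU0|ME2|BR1|rd0|wr1
(4) want 1×MEM +2rd +0wr — RD_PORT → AL0|MU0|ME2|BR1|rd0|wr1
(5) want 1×BR +1rd +0wr — RD_PORT → AL0|MU0|ME2|BR1|rd0|wr1
(6) want 1×MUL +1rd +1wr — FU → AL0|MU0|ME2|BR1|rd0|wr1
(7) want 1×ALU +2rd +1wr — FU → AL0|MU0|ME2|BR1|rd0|wr1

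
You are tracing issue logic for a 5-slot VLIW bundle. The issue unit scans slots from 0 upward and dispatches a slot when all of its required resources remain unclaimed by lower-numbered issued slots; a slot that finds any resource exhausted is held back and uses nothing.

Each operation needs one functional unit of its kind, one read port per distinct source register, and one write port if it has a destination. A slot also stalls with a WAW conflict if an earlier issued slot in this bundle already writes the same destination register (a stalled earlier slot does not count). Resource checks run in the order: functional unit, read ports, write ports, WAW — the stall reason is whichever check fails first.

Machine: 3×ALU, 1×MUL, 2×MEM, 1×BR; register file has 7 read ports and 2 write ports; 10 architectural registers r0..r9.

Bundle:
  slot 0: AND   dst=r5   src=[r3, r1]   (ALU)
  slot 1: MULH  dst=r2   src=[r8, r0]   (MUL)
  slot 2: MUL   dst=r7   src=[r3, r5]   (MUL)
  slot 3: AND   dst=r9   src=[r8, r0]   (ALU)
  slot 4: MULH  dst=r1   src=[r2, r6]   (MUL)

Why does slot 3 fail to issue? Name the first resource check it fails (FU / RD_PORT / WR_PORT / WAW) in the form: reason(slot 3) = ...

reason(slot 3) = WR_PORT

#0 ALU src=r3,r1 dispatched  <A:2 Mu:1 Ld:2 B:1 rd:5 wr:1>
#1 MUL src=r8,r0 dispatched  <A:2 Mu:0 Ld:2 B:1 rd:3 wr:0>
#2 MUL src=r3,r5 held:FU  <A:2 Mu:0 Ld:2 B:1 rd:3 wr:0>
#3 ALU src=r8,r0 held:WR_PORT  <A:2 Mu:0 Ld:2 B:1 rd:3 wr:0>
#4 MUL src=r2,r6 held:FU  <A:2 Mu:0 Ld:2 B:1 rd:3 wr:0>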